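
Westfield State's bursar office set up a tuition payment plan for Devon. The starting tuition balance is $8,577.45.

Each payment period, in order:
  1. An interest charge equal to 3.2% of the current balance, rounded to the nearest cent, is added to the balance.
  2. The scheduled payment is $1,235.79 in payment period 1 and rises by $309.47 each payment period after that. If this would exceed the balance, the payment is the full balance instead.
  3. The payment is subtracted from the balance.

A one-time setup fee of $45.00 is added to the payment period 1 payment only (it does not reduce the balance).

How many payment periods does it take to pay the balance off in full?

# | Opening | Interest | Payment | Fee | End bal
1 | $8,577.45 | $274.48 | $1,235.79 | $45.00 | $7,616.14
2 | $7,616.14 | $243.72 | $1,545.26 | — | $6,314.60
3 | $6,314.60 | $202.07 | $1,854.73 | — | $4,661.94
4 | $4,661.94 | $149.18 | $2,164.20 | — | $2,646.92
5 | $2,646.92 | $84.70 | $2,473.67 | — | $257.95
6 | $257.95 | $8.25 | $266.20 | — | $0.00
Balance reaches $0.00 in payment period 6.

6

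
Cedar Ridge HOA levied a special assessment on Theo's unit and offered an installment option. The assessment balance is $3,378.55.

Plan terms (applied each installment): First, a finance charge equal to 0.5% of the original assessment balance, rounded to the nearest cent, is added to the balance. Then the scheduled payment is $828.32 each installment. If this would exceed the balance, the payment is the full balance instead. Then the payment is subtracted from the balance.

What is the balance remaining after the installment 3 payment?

$944.26

Installment 1: opening $3,378.55; interest $16.89 → $3,395.44; payment $828.32; balance $2,567.12
Installment 2: opening $2,567.12; interest $16.89 → $2,584.01; payment $828.32; balance $1,755.69
Installment 3: opening $1,755.69; interest $16.89 → $1,772.58; payment $828.32; balance $944.26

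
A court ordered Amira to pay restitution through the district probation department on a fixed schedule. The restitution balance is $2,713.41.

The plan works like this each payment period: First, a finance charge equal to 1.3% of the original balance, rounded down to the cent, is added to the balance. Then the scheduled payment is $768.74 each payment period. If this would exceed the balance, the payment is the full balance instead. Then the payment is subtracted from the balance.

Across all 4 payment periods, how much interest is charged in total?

Payment period 1: $2,713.41 +$35.27 interest = $2,748.68; pay $768.74 → $1,979.94
Payment period 2: $1,979.94 +$35.27 interest = $2,015.21; pay $768.74 → $1,246.47
Payment period 3: $1,246.47 +$35.27 interest = $1,281.74; pay $768.74 → $513.00
Payment period 4: $513.00 +$35.27 interest = $548.27; pay $548.27 → $0.00
Total interest: $35.27 + $35.27 + $35.27 + $35.27 = $141.08

$141.08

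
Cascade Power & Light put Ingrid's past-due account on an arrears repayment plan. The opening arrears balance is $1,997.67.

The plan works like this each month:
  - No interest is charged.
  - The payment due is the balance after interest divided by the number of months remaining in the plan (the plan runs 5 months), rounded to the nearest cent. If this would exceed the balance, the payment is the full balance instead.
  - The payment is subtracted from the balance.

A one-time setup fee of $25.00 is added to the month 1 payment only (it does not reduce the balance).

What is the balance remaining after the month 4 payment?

$399.53

Month 1: opening $1,997.67; payment $399.53 (+ $25.00 fee); balance $1,598.14
Month 2: opening $1,598.14; payment $399.54; balance $1,198.60
Month 3: opening $1,198.60; payment $399.53; balance $799.07
Month 4: opening $799.07; payment $399.54; balance $399.53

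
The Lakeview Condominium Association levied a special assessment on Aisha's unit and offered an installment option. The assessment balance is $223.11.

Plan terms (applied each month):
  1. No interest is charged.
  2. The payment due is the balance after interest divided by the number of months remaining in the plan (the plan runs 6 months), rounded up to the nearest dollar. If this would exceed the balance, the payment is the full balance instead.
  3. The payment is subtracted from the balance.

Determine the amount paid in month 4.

$37.00

Month 1: opening $223.11; payment $38.00; balance $185.11
Month 2: opening $185.11; payment $38.00; balance $147.11
Month 3: opening $147.11; payment $37.00; balance $110.11
Month 4: opening $110.11; payment $37.00; balance $73.11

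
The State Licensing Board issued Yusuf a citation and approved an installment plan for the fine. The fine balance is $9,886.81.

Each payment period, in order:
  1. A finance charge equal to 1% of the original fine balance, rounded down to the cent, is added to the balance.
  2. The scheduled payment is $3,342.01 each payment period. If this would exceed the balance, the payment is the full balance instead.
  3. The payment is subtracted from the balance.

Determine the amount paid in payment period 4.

$256.22

Payment period 1: $9,886.81 +$98.86 interest = $9,985.67; pay $3,342.01 → $6,643.66
Payment period 2: $6,643.66 +$98.86 interest = $6,742.52; pay $3,342.01 → $3,400.51
Payment period 3: $3,400.51 +$98.86 interest = $3,499.37; pay $3,342.01 → $157.36
Payment period 4: $157.36 +$98.86 interest = $256.22; pay $256.22 → $0.00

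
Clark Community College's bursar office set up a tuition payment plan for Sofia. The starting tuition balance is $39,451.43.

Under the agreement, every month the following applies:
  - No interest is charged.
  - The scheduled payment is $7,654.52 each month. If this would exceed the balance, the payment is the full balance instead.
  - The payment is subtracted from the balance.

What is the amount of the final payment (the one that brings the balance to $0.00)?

$1,178.83

Month 1: opening $39,451.43; payment $7,654.52; balance $31,796.91
Month 2: opening $31,796.91; payment $7,654.52; balance $24,142.39
Month 3: opening $24,142.39; payment $7,654.52; balance $16,487.87
Month 4: opening $16,487.87; payment $7,654.52; balance $8,833.35
Month 5: opening $8,833.35; payment $7,654.52; balance $1,178.83
Month 6: opening $1,178.83; payment $1,178.83; balance $0.00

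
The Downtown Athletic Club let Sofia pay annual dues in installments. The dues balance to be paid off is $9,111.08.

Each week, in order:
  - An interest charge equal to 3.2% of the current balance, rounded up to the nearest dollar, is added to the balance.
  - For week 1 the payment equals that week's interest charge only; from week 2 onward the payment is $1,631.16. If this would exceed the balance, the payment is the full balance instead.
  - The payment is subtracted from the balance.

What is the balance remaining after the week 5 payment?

# | Opening | Interest | Payment | End bal
1 | $9,111.08 | $292.00 | $292.00 | $9,111.08
2 | $9,111.08 | $292.00 | $1,631.16 | $7,771.92
3 | $7,771.92 | $249.00 | $1,631.16 | $6,389.76
4 | $6,389.76 | $205.00 | $1,631.16 | $4,963.60
5 | $4,963.60 | $159.00 | $1,631.16 | $3,491.44

$3,491.44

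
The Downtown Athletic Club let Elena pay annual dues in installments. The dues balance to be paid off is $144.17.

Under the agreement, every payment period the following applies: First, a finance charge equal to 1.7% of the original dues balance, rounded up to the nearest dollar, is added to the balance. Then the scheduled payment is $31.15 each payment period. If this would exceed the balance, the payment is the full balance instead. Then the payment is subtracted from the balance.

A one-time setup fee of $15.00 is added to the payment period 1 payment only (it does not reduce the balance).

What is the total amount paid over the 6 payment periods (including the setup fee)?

$177.17

Payment period 1: $144.17 +$3.00 interest = $147.17; pay $31.15 (+ $15.00 fee) → $116.02
Payment period 2: $116.02 +$3.00 interest = $119.02; pay $31.15 → $87.87
Payment period 3: $87.87 +$3.00 interest = $90.87; pay $31.15 → $59.72
Payment period 4: $59.72 +$3.00 interest = $62.72; pay $31.15 → $31.57
Payment period 5: $31.57 +$3.00 interest = $34.57; pay $31.15 → $3.42
Payment period 6: $3.42 +$3.00 interest = $6.42; pay $6.42 → $0.00
Total paid: $177.17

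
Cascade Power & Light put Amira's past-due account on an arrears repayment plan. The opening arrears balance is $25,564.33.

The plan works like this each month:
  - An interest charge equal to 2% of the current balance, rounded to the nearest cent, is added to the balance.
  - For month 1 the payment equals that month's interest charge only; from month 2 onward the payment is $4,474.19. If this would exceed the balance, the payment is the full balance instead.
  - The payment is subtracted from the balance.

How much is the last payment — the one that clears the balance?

$577.19

Month 1: $25,564.33 +$511.29 interest = $26,075.62; pay $511.29 → $25,564.33
Month 2: $25,564.33 +$511.29 interest = $26,075.62; pay $4,474.19 → $21,601.43
Month 3: $21,601.43 +$432.03 interest = $22,033.46; pay $4,474.19 → $17,559.27
Month 4: $17,559.27 +$351.19 interest = $17,910.46; pay $4,474.19 → $13,436.27
Month 5: $13,436.27 +$268.73 interest = $13,705.00; pay $4,474.19 → $9,230.81
Month 6: $9,230.81 +$184.62 interest = $9,415.43; pay $4,474.19 → $4,941.24
Month 7: $4,941.24 +$98.82 interest = $5,040.06; pay $4,474.19 → $565.87
Month 8: $565.87 +$11.32 interest = $577.19; pay $577.19 → $0.00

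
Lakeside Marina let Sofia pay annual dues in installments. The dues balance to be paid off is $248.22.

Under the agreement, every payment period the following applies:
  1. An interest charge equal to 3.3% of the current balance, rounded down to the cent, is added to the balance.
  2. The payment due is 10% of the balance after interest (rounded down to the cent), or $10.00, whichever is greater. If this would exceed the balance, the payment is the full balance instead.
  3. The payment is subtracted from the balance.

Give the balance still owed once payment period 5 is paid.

# | Opening | Interest | Payment | End bal
1 | $248.22 | $8.19 | $25.64 | $230.77
2 | $230.77 | $7.61 | $23.83 | $214.55
3 | $214.55 | $7.08 | $22.16 | $199.47
4 | $199.47 | $6.58 | $20.60 | $185.45
5 | $185.45 | $6.11 | $19.15 | $172.41

$172.41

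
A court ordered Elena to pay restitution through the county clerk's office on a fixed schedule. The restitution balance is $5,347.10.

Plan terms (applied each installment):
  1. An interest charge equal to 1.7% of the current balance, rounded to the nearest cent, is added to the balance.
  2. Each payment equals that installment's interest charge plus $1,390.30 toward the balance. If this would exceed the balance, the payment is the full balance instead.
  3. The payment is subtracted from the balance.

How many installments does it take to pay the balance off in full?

4

Installment 1: $5,347.10 +$90.90 interest = $5,438.00; pay $1,481.20 → $3,956.80
Installment 2: $3,956.80 +$67.27 interest = $4,024.07; pay $1,457.57 → $2,566.50
Installment 3: $2,566.50 +$43.63 interest = $2,610.13; pay $1,433.93 → $1,176.20
Installment 4: $1,176.20 +$20.00 interest = $1,196.20; pay $1,196.20 → $0.00
Balance reaches $0.00 in installment 4.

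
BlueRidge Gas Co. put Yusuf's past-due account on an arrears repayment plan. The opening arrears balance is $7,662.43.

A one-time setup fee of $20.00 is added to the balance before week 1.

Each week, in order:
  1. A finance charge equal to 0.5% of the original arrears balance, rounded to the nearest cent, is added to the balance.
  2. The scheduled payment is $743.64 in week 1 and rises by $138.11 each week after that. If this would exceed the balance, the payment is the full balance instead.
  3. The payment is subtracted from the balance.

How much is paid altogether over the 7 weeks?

Week 1: $7,682.43 +$38.31 interest = $7,720.74; pay $743.64 → $6,977.10
Week 2: $6,977.10 +$38.31 interest = $7,015.41; pay $881.75 → $6,133.66
Week 3: $6,133.66 +$38.31 interest = $6,171.97; pay $1,019.86 → $5,152.11
Week 4: $5,152.11 +$38.31 interest = $5,190.42; pay $1,157.97 → $4,032.45
Week 5: $4,032.45 +$38.31 interest = $4,070.76; pay $1,296.08 → $2,774.68
Week 6: $2,774.68 +$38.31 interest = $2,812.99; pay $1,434.19 → $1,378.80
Week 7: $1,378.80 +$38.31 interest = $1,417.11; pay $1,417.11 → $0.00
Total paid: $7,950.60

$7,950.60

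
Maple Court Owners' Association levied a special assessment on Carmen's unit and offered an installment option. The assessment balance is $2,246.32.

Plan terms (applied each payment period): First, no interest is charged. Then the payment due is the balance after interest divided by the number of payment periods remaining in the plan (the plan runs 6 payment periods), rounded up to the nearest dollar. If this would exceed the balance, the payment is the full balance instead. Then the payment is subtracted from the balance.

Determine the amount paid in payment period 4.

$374.00

Payment period 1: $2,246.32 − $375.00 → $1,871.32
Payment period 2: $1,871.32 − $375.00 → $1,496.32
Payment period 3: $1,496.32 − $375.00 → $1,121.32
Payment period 4: $1,121.32 − $374.00 → $747.32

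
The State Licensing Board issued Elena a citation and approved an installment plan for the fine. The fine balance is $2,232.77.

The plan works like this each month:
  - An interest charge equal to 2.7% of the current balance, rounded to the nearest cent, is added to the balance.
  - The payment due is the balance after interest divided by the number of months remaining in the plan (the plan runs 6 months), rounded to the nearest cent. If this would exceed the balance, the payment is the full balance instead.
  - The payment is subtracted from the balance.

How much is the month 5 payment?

$425.15

Month 1: $2,232.77 +$60.28 interest = $2,293.05; pay $382.18 → $1,910.87
Month 2: $1,910.87 +$51.59 interest = $1,962.46; pay $392.49 → $1,569.97
Month 3: $1,569.97 +$42.39 interest = $1,612.36; pay $403.09 → $1,209.27
Month 4: $1,209.27 +$32.65 interest = $1,241.92; pay $413.97 → $827.95
Month 5: $827.95 +$22.35 interest = $850.30; pay $425.15 → $425.15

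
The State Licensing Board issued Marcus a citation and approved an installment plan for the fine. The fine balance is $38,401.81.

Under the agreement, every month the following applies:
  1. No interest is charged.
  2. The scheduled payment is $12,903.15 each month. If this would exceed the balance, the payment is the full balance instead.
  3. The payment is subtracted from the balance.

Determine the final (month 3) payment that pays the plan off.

$12,595.51

Month 1: $38,401.81 − $12,903.15 → $25,498.66
Month 2: $25,498.66 − $12,903.15 → $12,595.51
Month 3: $12,595.51 − $12,595.51 → $0.00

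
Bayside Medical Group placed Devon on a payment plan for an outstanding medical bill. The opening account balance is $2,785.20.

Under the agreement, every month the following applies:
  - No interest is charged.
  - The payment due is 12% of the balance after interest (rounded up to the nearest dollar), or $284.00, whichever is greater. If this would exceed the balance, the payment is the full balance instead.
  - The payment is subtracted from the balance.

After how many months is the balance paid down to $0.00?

Month 1: opening $2,785.20; payment $335.00; balance $2,450.20
Month 2: opening $2,450.20; payment $295.00; balance $2,155.20
Month 3: opening $2,155.20; payment $284.00; balance $1,871.20
Month 4: opening $1,871.20; payment $284.00; balance $1,587.20
Month 5: opening $1,587.20; payment $284.00; balance $1,303.20
Month 6: opening $1,303.20; payment $284.00; balance $1,019.20
Month 7: opening $1,019.20; payment $284.00; balance $735.20
Month 8: opening $735.20; payment $284.00; balance $451.20
Month 9: opening $451.20; payment $284.00; balance $167.20
Month 10: opening $167.20; payment $167.20; balance $0.00
Balance reaches $0.00 in month 10.

10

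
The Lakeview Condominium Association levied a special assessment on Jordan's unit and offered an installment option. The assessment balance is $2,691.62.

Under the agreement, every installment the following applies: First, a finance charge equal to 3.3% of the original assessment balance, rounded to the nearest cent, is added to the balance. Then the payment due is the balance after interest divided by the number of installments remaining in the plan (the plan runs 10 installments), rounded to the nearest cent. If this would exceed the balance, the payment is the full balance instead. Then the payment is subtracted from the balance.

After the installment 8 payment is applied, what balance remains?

Installment 1: opening $2,691.62; interest $88.82 → $2,780.44; payment $278.04; balance $2,502.40
Installment 2: opening $2,502.40; interest $88.82 → $2,591.22; payment $287.91; balance $2,303.31
Installment 3: opening $2,303.31; interest $88.82 → $2,392.13; payment $299.02; balance $2,093.11
Installment 4: opening $2,093.11; interest $88.82 → $2,181.93; payment $311.70; balance $1,870.23
Installment 5: opening $1,870.23; interest $88.82 → $1,959.05; payment $326.51; balance $1,632.54
Installment 6: opening $1,632.54; interest $88.82 → $1,721.36; payment $344.27; balance $1,377.09
Installment 7: opening $1,377.09; interest $88.82 → $1,465.91; payment $366.48; balance $1,099.43
Installment 8: opening $1,099.43; interest $88.82 → $1,188.25; payment $396.08; balance $792.17

$792.17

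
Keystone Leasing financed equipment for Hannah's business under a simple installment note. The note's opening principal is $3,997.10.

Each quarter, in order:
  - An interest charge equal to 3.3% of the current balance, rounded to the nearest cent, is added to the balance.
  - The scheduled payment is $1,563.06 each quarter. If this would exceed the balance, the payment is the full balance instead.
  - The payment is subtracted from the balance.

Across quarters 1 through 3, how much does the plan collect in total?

Quarter 1: $3,997.10 +$131.90 interest = $4,129.00; pay $1,563.06 → $2,565.94
Quarter 2: $2,565.94 +$84.68 interest = $2,650.62; pay $1,563.06 → $1,087.56
Quarter 3: $1,087.56 +$35.89 interest = $1,123.45; pay $1,123.45 → $0.00
Total paid: $4,249.57

$4,249.57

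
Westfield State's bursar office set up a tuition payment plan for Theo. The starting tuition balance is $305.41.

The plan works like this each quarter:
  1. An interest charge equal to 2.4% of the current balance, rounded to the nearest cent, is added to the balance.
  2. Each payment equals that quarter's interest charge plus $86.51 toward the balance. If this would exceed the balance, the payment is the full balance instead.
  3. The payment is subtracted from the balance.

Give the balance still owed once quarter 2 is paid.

Quarter 1: $305.41 +$7.33 interest = $312.74; pay $93.84 → $218.90
Quarter 2: $218.90 +$5.25 interest = $224.15; pay $91.76 → $132.39

$132.39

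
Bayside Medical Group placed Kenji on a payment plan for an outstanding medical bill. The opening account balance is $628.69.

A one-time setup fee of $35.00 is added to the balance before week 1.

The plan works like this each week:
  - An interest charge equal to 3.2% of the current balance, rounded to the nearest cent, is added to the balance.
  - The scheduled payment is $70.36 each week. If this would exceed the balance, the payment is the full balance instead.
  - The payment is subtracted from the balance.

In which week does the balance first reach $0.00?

12

# | Opening | Interest | Payment | End bal
1 | $663.69 | $21.24 | $70.36 | $614.57
2 | $614.57 | $19.67 | $70.36 | $563.88
3 | $563.88 | $18.04 | $70.36 | $511.56
4 | $511.56 | $16.37 | $70.36 | $457.57
5 | $457.57 | $14.64 | $70.36 | $401.85
6 | $401.85 | $12.86 | $70.36 | $344.35
7 | $344.35 | $11.02 | $70.36 | $285.01
8 | $285.01 | $9.12 | $70.36 | $223.77
9 | $223.77 | $7.16 | $70.36 | $160.57
10 | $160.57 | $5.14 | $70.36 | $95.35
11 | $95.35 | $3.05 | $70.36 | $28.04
12 | $28.04 | $0.90 | $28.94 | $0.00
Balance reaches $0.00 in week 12.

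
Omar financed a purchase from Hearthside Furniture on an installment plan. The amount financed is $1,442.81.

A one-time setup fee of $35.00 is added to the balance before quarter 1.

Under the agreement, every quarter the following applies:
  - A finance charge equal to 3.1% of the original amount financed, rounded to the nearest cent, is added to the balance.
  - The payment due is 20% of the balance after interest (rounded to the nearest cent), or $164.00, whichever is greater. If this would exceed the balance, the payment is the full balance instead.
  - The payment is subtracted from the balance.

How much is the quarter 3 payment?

Quarter 1: opening $1,477.81; interest $44.73 → $1,522.54; payment $304.51; balance $1,218.03
Quarter 2: opening $1,218.03; interest $44.73 → $1,262.76; payment $252.55; balance $1,010.21
Quarter 3: opening $1,010.21; interest $44.73 → $1,054.94; payment $210.99; balance $843.95

$210.99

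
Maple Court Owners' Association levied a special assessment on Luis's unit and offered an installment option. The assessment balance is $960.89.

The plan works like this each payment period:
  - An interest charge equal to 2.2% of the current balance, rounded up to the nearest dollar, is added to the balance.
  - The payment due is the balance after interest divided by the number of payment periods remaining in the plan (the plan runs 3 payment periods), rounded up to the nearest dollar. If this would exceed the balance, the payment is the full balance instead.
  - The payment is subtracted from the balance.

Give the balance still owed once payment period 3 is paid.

$0.00

# | Opening | Interest | Payment | End bal
1 | $960.89 | $22.00 | $328.00 | $654.89
2 | $654.89 | $15.00 | $335.00 | $334.89
3 | $334.89 | $8.00 | $342.89 | $0.00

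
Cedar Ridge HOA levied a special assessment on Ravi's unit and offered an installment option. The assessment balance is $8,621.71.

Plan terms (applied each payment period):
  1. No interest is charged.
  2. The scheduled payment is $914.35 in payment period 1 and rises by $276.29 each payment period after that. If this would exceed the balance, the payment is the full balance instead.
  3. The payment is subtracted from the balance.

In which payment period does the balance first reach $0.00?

6

# | Opening | Payment | End bal
1 | $8,621.71 | $914.35 | $7,707.36
2 | $7,707.36 | $1,190.64 | $6,516.72
3 | $6,516.72 | $1,466.93 | $5,049.79
4 | $5,049.79 | $1,743.22 | $3,306.57
5 | $3,306.57 | $2,019.51 | $1,287.06
6 | $1,287.06 | $1,287.06 | $0.00
Balance reaches $0.00 in payment period 6.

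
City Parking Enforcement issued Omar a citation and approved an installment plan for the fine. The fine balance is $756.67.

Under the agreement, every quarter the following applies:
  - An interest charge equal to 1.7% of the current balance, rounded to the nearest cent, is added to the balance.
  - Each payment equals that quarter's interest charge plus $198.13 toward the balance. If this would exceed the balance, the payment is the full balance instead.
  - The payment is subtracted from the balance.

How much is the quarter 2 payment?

$207.63

# | Opening | Interest | Payment | End bal
1 | $756.67 | $12.86 | $210.99 | $558.54
2 | $558.54 | $9.50 | $207.63 | $360.41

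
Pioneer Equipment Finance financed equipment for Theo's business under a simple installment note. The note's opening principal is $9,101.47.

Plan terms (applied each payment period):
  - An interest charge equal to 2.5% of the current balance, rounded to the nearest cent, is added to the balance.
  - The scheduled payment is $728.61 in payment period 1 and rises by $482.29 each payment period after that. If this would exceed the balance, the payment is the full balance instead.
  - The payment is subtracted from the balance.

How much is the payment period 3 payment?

Payment period 1: opening $9,101.47; interest $227.54 → $9,329.01; payment $728.61; balance $8,600.40
Payment period 2: opening $8,600.40; interest $215.01 → $8,815.41; payment $1,210.90; balance $7,604.51
Payment period 3: opening $7,604.51; interest $190.11 → $7,794.62; payment $1,693.19; balance $6,101.43

$1,693.19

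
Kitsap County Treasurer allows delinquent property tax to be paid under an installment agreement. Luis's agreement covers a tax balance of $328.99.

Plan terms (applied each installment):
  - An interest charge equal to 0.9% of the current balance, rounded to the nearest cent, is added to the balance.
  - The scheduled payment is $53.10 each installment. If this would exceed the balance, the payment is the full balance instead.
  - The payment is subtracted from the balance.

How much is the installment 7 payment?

# | Opening | Interest | Payment | End bal
1 | $328.99 | $2.96 | $53.10 | $278.85
2 | $278.85 | $2.51 | $53.10 | $228.26
3 | $228.26 | $2.05 | $53.10 | $177.21
4 | $177.21 | $1.59 | $53.10 | $125.70
5 | $125.70 | $1.13 | $53.10 | $73.73
6 | $73.73 | $0.66 | $53.10 | $21.29
7 | $21.29 | $0.19 | $21.48 | $0.00

$21.48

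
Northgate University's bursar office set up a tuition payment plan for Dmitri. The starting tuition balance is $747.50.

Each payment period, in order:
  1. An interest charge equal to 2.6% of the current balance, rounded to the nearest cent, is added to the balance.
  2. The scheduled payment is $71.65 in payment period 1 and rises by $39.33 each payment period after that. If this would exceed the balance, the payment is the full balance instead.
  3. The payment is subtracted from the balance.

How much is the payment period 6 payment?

$70.63

Payment period 1: $747.50 +$19.44 interest = $766.94; pay $71.65 → $695.29
Payment period 2: $695.29 +$18.08 interest = $713.37; pay $110.98 → $602.39
Payment period 3: $602.39 +$15.66 interest = $618.05; pay $150.31 → $467.74
Payment period 4: $467.74 +$12.16 interest = $479.90; pay $189.64 → $290.26
Payment period 5: $290.26 +$7.55 interest = $297.81; pay $228.97 → $68.84
Payment period 6: $68.84 +$1.79 interest = $70.63; pay $70.63 → $0.00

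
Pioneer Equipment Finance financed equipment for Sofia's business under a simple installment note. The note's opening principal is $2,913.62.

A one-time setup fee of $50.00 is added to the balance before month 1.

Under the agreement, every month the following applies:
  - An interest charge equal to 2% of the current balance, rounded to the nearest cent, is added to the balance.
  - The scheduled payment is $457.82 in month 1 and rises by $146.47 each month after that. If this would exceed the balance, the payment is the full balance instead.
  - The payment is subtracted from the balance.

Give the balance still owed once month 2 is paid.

# | Opening | Interest | Payment | End bal
1 | $2,963.62 | $59.27 | $457.82 | $2,565.07
2 | $2,565.07 | $51.30 | $604.29 | $2,012.08

$2,012.08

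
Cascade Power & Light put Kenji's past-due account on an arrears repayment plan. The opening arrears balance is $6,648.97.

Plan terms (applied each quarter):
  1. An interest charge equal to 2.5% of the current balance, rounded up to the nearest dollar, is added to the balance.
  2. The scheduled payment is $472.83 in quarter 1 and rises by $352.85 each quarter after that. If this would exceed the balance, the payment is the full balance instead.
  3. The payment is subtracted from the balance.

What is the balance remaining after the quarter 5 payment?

$1,421.32

# | Opening | Interest | Payment | End bal
1 | $6,648.97 | $167.00 | $472.83 | $6,343.14
2 | $6,343.14 | $159.00 | $825.68 | $5,676.46
3 | $5,676.46 | $142.00 | $1,178.53 | $4,639.93
4 | $4,639.93 | $116.00 | $1,531.38 | $3,224.55
5 | $3,224.55 | $81.00 | $1,884.23 | $1,421.32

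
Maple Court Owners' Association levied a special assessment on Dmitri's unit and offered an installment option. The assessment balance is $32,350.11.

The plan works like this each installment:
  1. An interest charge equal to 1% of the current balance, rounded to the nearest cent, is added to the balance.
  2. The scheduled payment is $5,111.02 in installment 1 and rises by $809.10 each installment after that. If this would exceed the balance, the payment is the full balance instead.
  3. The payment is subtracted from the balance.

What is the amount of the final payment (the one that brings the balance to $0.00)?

$8,104.06

Installment 1: $32,350.11 +$323.50 interest = $32,673.61; pay $5,111.02 → $27,562.59
Installment 2: $27,562.59 +$275.63 interest = $27,838.22; pay $5,920.12 → $21,918.10
Installment 3: $21,918.10 +$219.18 interest = $22,137.28; pay $6,729.22 → $15,408.06
Installment 4: $15,408.06 +$154.08 interest = $15,562.14; pay $7,538.32 → $8,023.82
Installment 5: $8,023.82 +$80.24 interest = $8,104.06; pay $8,104.06 → $0.00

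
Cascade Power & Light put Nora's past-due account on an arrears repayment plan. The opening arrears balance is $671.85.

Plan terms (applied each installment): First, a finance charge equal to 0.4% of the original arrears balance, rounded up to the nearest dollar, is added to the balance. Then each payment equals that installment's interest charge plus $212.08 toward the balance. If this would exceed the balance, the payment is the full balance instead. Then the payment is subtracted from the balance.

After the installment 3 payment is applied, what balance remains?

$35.61

Installment 1: $671.85 +$3.00 interest = $674.85; pay $215.08 → $459.77
Installment 2: $459.77 +$3.00 interest = $462.77; pay $215.08 → $247.69
Installment 3: $247.69 +$3.00 interest = $250.69; pay $215.08 → $35.61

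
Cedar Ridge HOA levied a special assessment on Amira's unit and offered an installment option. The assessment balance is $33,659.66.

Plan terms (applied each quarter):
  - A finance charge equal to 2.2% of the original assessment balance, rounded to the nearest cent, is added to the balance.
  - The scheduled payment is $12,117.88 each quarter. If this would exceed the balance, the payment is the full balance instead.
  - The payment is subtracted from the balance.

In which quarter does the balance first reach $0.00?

3

Quarter 1: opening $33,659.66; interest $740.51 → $34,400.17; payment $12,117.88; balance $22,282.29
Quarter 2: opening $22,282.29; interest $740.51 → $23,022.80; payment $12,117.88; balance $10,904.92
Quarter 3: opening $10,904.92; interest $740.51 → $11,645.43; payment $11,645.43; balance $0.00
Balance reaches $0.00 in quarter 3.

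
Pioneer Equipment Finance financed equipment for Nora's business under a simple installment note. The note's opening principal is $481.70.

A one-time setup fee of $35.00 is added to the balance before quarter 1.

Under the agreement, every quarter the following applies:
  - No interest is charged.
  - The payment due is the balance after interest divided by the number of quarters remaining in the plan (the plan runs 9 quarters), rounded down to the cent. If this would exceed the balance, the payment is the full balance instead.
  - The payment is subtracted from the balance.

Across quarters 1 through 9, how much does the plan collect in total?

# | Opening | Payment | End bal
1 | $516.70 | $57.41 | $459.29
2 | $459.29 | $57.41 | $401.88
3 | $401.88 | $57.41 | $344.47
4 | $344.47 | $57.41 | $287.06
5 | $287.06 | $57.41 | $229.65
6 | $229.65 | $57.41 | $172.24
7 | $172.24 | $57.41 | $114.83
8 | $114.83 | $57.41 | $57.42
9 | $57.42 | $57.42 | $0.00
Total paid: $516.70

$516.70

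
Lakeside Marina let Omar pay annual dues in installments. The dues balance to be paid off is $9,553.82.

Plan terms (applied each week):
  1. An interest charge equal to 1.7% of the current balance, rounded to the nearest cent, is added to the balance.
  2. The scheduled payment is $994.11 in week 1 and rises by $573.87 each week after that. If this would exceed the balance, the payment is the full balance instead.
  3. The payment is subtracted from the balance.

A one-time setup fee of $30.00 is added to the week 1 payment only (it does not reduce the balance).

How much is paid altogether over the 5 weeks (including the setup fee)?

Week 1: $9,553.82 +$162.41 interest = $9,716.23; pay $994.11 (+ $30.00 fee) → $8,722.12
Week 2: $8,722.12 +$148.28 interest = $8,870.40; pay $1,567.98 → $7,302.42
Week 3: $7,302.42 +$124.14 interest = $7,426.56; pay $2,141.85 → $5,284.71
Week 4: $5,284.71 +$89.84 interest = $5,374.55; pay $2,715.72 → $2,658.83
Week 5: $2,658.83 +$45.20 interest = $2,704.03; pay $2,704.03 → $0.00
Total paid: $10,153.69

$10,153.69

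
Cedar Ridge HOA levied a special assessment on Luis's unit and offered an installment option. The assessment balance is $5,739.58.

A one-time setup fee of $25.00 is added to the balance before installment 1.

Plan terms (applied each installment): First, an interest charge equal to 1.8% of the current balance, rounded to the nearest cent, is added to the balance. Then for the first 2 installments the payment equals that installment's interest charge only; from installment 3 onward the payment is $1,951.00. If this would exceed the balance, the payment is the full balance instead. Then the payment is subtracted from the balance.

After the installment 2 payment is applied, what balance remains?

$5,764.58

Installment 1: $5,764.58 +$103.76 interest = $5,868.34; pay $103.76 → $5,764.58
Installment 2: $5,764.58 +$103.76 interest = $5,868.34; pay $103.76 → $5,764.58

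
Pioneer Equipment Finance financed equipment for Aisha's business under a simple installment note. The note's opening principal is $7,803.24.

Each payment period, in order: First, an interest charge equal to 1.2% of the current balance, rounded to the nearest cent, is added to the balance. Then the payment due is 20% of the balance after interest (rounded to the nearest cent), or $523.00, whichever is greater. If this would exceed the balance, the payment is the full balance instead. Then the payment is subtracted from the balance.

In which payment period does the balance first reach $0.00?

11

Payment period 1: opening $7,803.24; interest $93.64 → $7,896.88; payment $1,579.38; balance $6,317.50
Payment period 2: opening $6,317.50; interest $75.81 → $6,393.31; payment $1,278.66; balance $5,114.65
Payment period 3: opening $5,114.65; interest $61.38 → $5,176.03; payment $1,035.21; balance $4,140.82
Payment period 4: opening $4,140.82; interest $49.69 → $4,190.51; payment $838.10; balance $3,352.41
Payment period 5: opening $3,352.41; interest $40.23 → $3,392.64; payment $678.53; balance $2,714.11
Payment period 6: opening $2,714.11; interest $32.57 → $2,746.68; payment $549.34; balance $2,197.34
Payment period 7: opening $2,197.34; interest $26.37 → $2,223.71; payment $523.00; balance $1,700.71
Payment period 8: opening $1,700.71; interest $20.41 → $1,721.12; payment $523.00; balance $1,198.12
Payment period 9: opening $1,198.12; interest $14.38 → $1,212.50; payment $523.00; balance $689.50
Payment period 10: opening $689.50; interest $8.27 → $697.77; payment $523.00; balance $174.77
Payment period 11: opening $174.77; interest $2.10 → $176.87; payment $176.87; balance $0.00
Balance reaches $0.00 in payment period 11.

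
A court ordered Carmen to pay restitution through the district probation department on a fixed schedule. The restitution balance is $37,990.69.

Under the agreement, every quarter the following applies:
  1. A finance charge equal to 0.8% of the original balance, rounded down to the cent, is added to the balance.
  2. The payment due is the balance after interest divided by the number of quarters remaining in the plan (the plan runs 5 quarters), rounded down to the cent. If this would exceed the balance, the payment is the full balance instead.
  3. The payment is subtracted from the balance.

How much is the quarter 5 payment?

$8,292.09

Quarter 1: $37,990.69 +$303.92 interest = $38,294.61; pay $7,658.92 → $30,635.69
Quarter 2: $30,635.69 +$303.92 interest = $30,939.61; pay $7,734.90 → $23,204.71
Quarter 3: $23,204.71 +$303.92 interest = $23,508.63; pay $7,836.21 → $15,672.42
Quarter 4: $15,672.42 +$303.92 interest = $15,976.34; pay $7,988.17 → $7,988.17
Quarter 5: $7,988.17 +$303.92 interest = $8,292.09; pay $8,292.09 → $0.00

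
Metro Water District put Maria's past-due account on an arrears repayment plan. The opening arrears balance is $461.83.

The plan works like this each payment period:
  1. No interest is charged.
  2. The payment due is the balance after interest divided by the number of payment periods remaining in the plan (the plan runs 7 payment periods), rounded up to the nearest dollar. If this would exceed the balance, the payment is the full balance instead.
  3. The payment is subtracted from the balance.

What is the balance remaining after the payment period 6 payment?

# | Opening | Payment | End bal
1 | $461.83 | $66.00 | $395.83
2 | $395.83 | $66.00 | $329.83
3 | $329.83 | $66.00 | $263.83
4 | $263.83 | $66.00 | $197.83
5 | $197.83 | $66.00 | $131.83
6 | $131.83 | $66.00 | $65.83

$65.83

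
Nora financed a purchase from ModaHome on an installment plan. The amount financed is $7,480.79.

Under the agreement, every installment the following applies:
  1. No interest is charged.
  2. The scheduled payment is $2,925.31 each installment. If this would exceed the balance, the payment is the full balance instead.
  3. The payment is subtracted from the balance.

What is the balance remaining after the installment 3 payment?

$0.00

Installment 1: opening $7,480.79; payment $2,925.31; balance $4,555.48
Installment 2: opening $4,555.48; payment $2,925.31; balance $1,630.17
Installment 3: opening $1,630.17; payment $1,630.17; balance $0.00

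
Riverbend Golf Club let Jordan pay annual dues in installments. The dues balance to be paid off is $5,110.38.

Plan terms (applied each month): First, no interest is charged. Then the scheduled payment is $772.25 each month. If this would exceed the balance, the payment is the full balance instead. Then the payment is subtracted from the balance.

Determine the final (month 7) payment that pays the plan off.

$476.88

# | Opening | Payment | End bal
1 | $5,110.38 | $772.25 | $4,338.13
2 | $4,338.13 | $772.25 | $3,565.88
3 | $3,565.88 | $772.25 | $2,793.63
4 | $2,793.63 | $772.25 | $2,021.38
5 | $2,021.38 | $772.25 | $1,249.13
6 | $1,249.13 | $772.25 | $476.88
7 | $476.88 | $476.88 | $0.00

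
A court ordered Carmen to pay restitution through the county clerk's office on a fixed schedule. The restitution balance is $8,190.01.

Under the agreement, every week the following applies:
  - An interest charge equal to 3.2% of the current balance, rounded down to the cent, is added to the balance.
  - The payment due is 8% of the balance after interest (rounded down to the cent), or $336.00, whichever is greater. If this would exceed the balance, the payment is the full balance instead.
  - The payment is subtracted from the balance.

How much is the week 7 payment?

Week 1: $8,190.01 +$262.08 interest = $8,452.09; pay $676.16 → $7,775.93
Week 2: $7,775.93 +$248.82 interest = $8,024.75; pay $641.98 → $7,382.77
Week 3: $7,382.77 +$236.24 interest = $7,619.01; pay $609.52 → $7,009.49
Week 4: $7,009.49 +$224.30 interest = $7,233.79; pay $578.70 → $6,655.09
Week 5: $6,655.09 +$212.96 interest = $6,868.05; pay $549.44 → $6,318.61
Week 6: $6,318.61 +$202.19 interest = $6,520.80; pay $521.66 → $5,999.14
Week 7: $5,999.14 +$191.97 interest = $6,191.11; pay $495.28 → $5,695.83

$495.28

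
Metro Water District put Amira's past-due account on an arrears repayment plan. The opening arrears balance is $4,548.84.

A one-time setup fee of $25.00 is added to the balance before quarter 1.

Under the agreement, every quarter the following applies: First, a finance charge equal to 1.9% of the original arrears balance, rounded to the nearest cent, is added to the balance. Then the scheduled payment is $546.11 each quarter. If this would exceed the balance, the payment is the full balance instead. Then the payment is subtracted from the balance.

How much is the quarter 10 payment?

$523.15

Quarter 1: opening $4,573.84; interest $86.43 → $4,660.27; payment $546.11; balance $4,114.16
Quarter 2: opening $4,114.16; interest $86.43 → $4,200.59; payment $546.11; balance $3,654.48
Quarter 3: opening $3,654.48; interest $86.43 → $3,740.91; payment $546.11; balance $3,194.80
Quarter 4: opening $3,194.80; interest $86.43 → $3,281.23; payment $546.11; balance $2,735.12
Quarter 5: opening $2,735.12; interest $86.43 → $2,821.55; payment $546.11; balance $2,275.44
Quarter 6: opening $2,275.44; interest $86.43 → $2,361.87; payment $546.11; balance $1,815.76
Quarter 7: opening $1,815.76; interest $86.43 → $1,902.19; payment $546.11; balance $1,356.08
Quarter 8: opening $1,356.08; interest $86.43 → $1,442.51; payment $546.11; balance $896.40
Quarter 9: opening $896.40; interest $86.43 → $982.83; payment $546.11; balance $436.72
Quarter 10: opening $436.72; interest $86.43 → $523.15; payment $523.15; balance $0.00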